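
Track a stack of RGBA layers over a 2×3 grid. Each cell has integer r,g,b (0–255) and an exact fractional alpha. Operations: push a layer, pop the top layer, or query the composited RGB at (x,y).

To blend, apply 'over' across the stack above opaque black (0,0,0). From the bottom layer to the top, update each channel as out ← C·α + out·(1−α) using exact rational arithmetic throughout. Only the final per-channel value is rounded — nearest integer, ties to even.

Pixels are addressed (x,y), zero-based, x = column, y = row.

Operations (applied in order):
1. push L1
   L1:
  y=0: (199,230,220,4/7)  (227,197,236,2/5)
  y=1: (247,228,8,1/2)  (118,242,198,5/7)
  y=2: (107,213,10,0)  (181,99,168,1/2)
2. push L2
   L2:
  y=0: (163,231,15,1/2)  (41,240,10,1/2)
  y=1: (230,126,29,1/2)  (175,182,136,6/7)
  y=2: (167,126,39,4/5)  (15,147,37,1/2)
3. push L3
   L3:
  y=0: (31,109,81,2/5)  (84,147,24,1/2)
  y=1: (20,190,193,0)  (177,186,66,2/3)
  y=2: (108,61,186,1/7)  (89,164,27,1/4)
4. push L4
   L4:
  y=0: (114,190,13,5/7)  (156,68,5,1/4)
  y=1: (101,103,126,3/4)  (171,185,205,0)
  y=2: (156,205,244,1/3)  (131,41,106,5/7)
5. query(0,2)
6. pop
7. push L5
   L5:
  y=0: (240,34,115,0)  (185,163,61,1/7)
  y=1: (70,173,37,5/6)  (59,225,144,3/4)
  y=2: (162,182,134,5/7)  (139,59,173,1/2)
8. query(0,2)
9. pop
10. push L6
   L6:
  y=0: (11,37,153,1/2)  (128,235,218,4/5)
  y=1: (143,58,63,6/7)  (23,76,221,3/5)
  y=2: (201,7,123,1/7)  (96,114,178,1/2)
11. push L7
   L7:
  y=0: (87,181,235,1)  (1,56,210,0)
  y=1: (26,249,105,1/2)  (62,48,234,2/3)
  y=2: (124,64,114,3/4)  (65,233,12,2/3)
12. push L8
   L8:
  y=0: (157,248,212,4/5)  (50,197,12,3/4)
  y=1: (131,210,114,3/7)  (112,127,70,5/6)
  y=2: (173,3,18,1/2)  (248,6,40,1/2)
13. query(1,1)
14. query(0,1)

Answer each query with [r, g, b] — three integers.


query (0,2) [L1,L2,L3,L4] — begin 0,0,0
after L1 α=0: [0, 0, 0]
after L2 α=4/5: [668/5, 504/5, 156/5]
after L3 α=1/7: [4548/35, 3329/35, 1866/35]
after L4 α=1/3: [4852/35, 4611/35, 12272/105]
= [139, 132, 117]

query (0,2) [L1,L2,L3,L5] — begin 0,0,0
+L1 (α=0) → [0, 0, 0]
+L2 (α=4/5) → [668/5, 504/5, 156/5]
+L3 (α=1/7) → [4548/35, 3329/35, 1866/35]
+L5 (α=5/7) → [37446/245, 38508/245, 27182/245]
→ [153, 157, 111]

at x=1,y=1 over L1,L2,L3,L6,L7,L8:
L1 α=5/7: [590/7, 1210/7, 990/7]
L2 α=6/7: [7940/49, 8854/49, 6702/49]
L3 α=2/3: [25286/147, 27082/147, 4390/49]
L6 α=3/5: [12143/147, 17536/147, 41267/245]
L7 α=2/3: [30371/441, 31648/441, 155927/735]
L8 α=5/6: [277331/2646, 311683/2646, 413177/4410]
→ [105, 118, 94]

(0,1) stack=L1,L2,L3,L6,L7,L8; from [0,0,0]:
+L1 (α=1/2) → [247/2, 114, 4]
+L2 (α=1/2) → [707/4, 120, 33/2]
+L3 (α=0) → [707/4, 120, 33/2]
+L6 (α=6/7) → [4139/28, 468/7, 789/14]
+L7 (α=1/2) → [4867/56, 2211/14, 2259/28]
+L8 (α=3/7) → [10369/98, 8832/49, 4653/49]
→ [106, 180, 95]


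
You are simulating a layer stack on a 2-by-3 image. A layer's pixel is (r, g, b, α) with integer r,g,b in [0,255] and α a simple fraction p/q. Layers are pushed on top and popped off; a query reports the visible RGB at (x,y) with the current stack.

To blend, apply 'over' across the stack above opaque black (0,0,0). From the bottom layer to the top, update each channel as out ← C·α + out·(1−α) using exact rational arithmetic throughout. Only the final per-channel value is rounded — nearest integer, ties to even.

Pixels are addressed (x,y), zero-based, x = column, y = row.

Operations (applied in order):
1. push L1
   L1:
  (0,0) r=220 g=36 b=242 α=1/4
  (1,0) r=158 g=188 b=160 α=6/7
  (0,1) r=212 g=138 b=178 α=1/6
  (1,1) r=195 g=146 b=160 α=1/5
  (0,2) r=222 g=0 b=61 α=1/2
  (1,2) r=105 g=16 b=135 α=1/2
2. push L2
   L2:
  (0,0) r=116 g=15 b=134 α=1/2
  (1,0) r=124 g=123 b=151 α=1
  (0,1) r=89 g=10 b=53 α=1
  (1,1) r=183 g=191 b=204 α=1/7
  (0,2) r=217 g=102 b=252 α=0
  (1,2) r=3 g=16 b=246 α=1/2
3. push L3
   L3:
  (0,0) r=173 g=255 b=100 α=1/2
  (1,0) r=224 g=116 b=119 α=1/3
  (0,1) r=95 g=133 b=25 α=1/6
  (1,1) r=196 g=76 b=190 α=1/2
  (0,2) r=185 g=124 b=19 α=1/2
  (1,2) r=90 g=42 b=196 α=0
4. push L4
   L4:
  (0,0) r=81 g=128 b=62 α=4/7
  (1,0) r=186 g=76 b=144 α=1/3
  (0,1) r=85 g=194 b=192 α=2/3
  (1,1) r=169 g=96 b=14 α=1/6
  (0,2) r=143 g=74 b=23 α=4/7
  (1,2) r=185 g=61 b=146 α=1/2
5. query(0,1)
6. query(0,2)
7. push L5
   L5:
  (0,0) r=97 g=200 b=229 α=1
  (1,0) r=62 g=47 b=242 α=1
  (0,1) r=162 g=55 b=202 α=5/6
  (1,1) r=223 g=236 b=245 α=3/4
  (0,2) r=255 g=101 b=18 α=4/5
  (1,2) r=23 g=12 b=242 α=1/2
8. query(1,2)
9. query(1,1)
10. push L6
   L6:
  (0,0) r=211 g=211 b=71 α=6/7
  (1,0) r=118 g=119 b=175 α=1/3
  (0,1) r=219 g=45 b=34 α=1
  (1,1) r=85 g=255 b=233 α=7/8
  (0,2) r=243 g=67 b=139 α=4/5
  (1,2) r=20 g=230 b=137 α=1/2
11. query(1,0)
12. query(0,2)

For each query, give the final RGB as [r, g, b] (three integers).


(0,1) stack=L1,L2,L3,L4; from [0,0,0]:
+L1 (α=1/6) → [106/3, 23, 89/3]
+L2 (α=1) → [89, 10, 53]
+L3 (α=1/6) → [90, 61/2, 145/3]
+L4 (α=2/3) → [260/3, 279/2, 1297/9]
= [87, 140, 144]

at x=0,y=2 over L1,L2,L3,L4:
+L1 (α=1/2) → [111, 0, 61/2]
+L2 (α=0) → [111, 0, 61/2]
+L3 (α=1/2) → [148, 62, 99/4]
+L4 (α=4/7) → [1016/7, 482/7, 95/4]
→ [145, 69, 24]

(1,2) stack=L1,L2,L3,L4,L5; from [0,0,0]:
+L1 (α=1/2) → [105/2, 8, 135/2]
+L2 (α=1/2) → [111/4, 12, 627/4]
+L3 (α=0) → [111/4, 12, 627/4]
+L4 (α=1/2) → [851/8, 73/2, 1211/8]
+L5 (α=1/2) → [1035/16, 97/4, 3147/16]
= [65, 24, 197]

at x=1,y=1 over L1,L2,L3,L4,L5:
+L1 (α=1/5) → [39, 146/5, 32]
+L2 (α=1/7) → [417/7, 1831/35, 396/7]
+L3 (α=1/2) → [1789/14, 4491/70, 863/7]
+L4 (α=1/6) → [11311/84, 1945/28, 1471/14]
+L5 (α=3/4) → [67507/336, 21769/112, 11761/56]
→ [201, 194, 210]

query (1,0) [L1,L2,L3,L4,L5,L6] — begin 0,0,0
after L1 α=6/7: [948/7, 1128/7, 960/7]
after L2 α=1: [124, 123, 151]
after L3 α=1/3: [472/3, 362/3, 421/3]
after L4 α=1/3: [1502/9, 952/9, 1274/9]
after L5 α=1: [62, 47, 242]
after L6 α=1/3: [242/3, 71, 659/3]
→ [81, 71, 220]

at x=0,y=2 over L1,L2,L3,L4,L5,L6:
+L1 (α=1/2) → [111, 0, 61/2]
+L2 (α=0) → [111, 0, 61/2]
+L3 (α=1/2) → [148, 62, 99/4]
+L4 (α=4/7) → [1016/7, 482/7, 95/4]
+L5 (α=4/5) → [8156/35, 662/7, 383/20]
+L6 (α=4/5) → [42176/175, 2538/35, 11503/100]
= [241, 73, 115]


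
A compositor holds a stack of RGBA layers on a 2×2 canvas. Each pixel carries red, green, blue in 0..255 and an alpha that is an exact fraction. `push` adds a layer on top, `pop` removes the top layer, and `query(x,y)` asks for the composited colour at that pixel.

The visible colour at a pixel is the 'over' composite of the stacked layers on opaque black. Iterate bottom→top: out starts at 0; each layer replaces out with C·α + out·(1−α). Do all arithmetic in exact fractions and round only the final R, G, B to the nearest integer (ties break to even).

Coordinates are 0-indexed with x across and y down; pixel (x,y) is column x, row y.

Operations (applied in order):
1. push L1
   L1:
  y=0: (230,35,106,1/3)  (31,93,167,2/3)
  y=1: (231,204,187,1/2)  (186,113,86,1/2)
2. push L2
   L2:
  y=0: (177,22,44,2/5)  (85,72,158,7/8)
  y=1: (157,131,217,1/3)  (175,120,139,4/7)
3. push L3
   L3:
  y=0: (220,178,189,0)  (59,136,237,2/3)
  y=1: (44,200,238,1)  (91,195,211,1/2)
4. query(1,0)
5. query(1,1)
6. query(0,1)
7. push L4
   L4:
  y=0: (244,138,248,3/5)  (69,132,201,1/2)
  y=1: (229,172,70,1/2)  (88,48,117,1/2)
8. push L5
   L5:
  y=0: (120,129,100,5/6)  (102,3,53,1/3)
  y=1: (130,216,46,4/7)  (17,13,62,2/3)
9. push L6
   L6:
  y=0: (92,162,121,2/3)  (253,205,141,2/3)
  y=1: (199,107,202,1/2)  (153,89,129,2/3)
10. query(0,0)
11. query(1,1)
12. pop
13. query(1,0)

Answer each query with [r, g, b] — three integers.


(1,0) stack=L1,L2,L3; from [0,0,0]:
L1 α=2/3: [62/3, 62, 334/3]
L2 α=7/8: [1847/24, 283/4, 913/6]
L3 α=2/3: [4679/72, 457/4, 3757/18]
rounded: [65, 114, 209]

at x=1,y=1 over L1,L2,L3:
+L1 (α=1/2) → [93, 113/2, 43]
+L2 (α=4/7) → [979/7, 1299/14, 685/7]
+L3 (α=1/2) → [808/7, 4029/28, 1081/7]
rounded: [115, 144, 154]

(0,1) stack=L1,L2,L3; from [0,0,0]:
+L1 (α=1/2) → [231/2, 102, 187/2]
+L2 (α=1/3) → [388/3, 335/3, 404/3]
+L3 (α=1) → [44, 200, 238]
rounded: [44, 200, 238]

(0,0) stack=L1,L2,L3,L4,L5,L6; from [0,0,0]:
+L1 (α=1/3) → [230/3, 35/3, 106/3]
+L2 (α=2/5) → [584/5, 79/5, 194/5]
+L3 (α=0) → [584/5, 79/5, 194/5]
+L4 (α=3/5) → [4828/25, 2228/25, 4108/25]
+L5 (α=5/6) → [9914/75, 18353/150, 2768/25]
+L6 (α=2/3) → [23714/225, 66953/450, 8818/75]
→ [105, 149, 118]

query (1,1) [L1,L2,L3,L4,L5,L6] — begin 0,0,0
L1 α=1/2: [93, 113/2, 43]
L2 α=4/7: [979/7, 1299/14, 685/7]
L3 α=1/2: [808/7, 4029/28, 1081/7]
L4 α=1/2: [712/7, 5373/56, 950/7]
L5 α=2/3: [950/21, 6829/168, 606/7]
L6 α=2/3: [7376/63, 36733/504, 804/7]
= [117, 73, 115]

(1,0) stack=L1,L2,L3,L4,L5; from [0,0,0]:
L1 α=2/3: [62/3, 62, 334/3]
L2 α=7/8: [1847/24, 283/4, 913/6]
L3 α=2/3: [4679/72, 457/4, 3757/18]
L4 α=1/2: [9647/144, 985/8, 7375/36]
L5 α=1/3: [16991/216, 997/12, 8329/54]
= [79, 83, 154]


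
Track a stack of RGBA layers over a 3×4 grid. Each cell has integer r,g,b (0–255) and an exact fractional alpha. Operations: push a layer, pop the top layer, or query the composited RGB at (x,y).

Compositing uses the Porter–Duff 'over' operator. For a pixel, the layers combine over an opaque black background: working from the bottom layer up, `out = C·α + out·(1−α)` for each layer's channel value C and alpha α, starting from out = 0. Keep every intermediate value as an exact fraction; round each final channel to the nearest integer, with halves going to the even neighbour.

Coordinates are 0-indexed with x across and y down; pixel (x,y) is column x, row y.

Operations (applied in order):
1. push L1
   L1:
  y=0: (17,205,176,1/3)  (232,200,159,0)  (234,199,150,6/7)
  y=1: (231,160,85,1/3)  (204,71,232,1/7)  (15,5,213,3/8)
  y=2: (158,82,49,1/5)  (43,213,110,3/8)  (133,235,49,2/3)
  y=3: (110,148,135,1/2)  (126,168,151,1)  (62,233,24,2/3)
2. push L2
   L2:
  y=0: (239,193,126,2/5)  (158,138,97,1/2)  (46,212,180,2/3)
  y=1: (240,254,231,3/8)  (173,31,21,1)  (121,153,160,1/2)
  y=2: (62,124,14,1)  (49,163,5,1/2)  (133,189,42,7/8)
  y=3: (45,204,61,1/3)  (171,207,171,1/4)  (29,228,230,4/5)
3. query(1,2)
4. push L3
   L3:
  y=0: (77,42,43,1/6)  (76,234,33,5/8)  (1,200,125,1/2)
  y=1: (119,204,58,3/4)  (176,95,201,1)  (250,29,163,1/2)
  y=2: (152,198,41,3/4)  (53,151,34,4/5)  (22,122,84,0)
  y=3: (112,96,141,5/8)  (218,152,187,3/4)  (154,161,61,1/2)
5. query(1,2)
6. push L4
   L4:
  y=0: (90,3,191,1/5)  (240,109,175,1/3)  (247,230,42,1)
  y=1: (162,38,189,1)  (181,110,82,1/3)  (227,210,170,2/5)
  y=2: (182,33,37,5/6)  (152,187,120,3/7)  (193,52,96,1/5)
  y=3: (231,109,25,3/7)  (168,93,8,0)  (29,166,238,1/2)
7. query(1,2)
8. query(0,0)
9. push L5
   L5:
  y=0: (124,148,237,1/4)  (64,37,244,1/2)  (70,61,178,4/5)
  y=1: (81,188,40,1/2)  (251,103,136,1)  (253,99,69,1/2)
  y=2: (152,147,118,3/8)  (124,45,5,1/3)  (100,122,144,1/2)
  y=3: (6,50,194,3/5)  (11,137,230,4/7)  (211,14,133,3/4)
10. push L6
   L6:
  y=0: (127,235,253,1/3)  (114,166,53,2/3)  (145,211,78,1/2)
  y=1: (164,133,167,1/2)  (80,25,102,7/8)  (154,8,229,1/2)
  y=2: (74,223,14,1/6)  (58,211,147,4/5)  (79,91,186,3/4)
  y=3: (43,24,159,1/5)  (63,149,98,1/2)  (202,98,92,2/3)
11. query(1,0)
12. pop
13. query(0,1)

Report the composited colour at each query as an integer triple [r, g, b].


query (1,2) [L1,L2] — begin 0,0,0
+L1 (α=3/8) → [129/8, 639/8, 165/4]
+L2 (α=1/2) → [521/16, 1943/16, 185/8]
= [33, 121, 23]

query (1,2) [L1,L2,L3] — begin 0,0,0
after L1 α=3/8: [129/8, 639/8, 165/4]
after L2 α=1/2: [521/16, 1943/16, 185/8]
after L3 α=4/5: [3913/80, 11607/80, 1273/40]
= [49, 145, 32]

at x=1,y=2 over L1,L2,L3,L4:
L1 α=3/8: [129/8, 639/8, 165/4]
L2 α=1/2: [521/16, 1943/16, 185/8]
L3 α=4/5: [3913/80, 11607/80, 1273/40]
L4 α=3/7: [13033/140, 3261/20, 4873/70]
→ [93, 163, 70]

at x=0,y=0 over L1,L2,L3,L4:
+L1 (α=1/3) → [17/3, 205/3, 176/3]
+L2 (α=2/5) → [99, 591/5, 428/5]
+L3 (α=1/6) → [286/3, 211/2, 157/2]
+L4 (α=1/5) → [1414/15, 85, 101]
= [94, 85, 101]

(1,0) stack=L1,L2,L3,L4,L5,L6; from [0,0,0]:
L1 α=0: [0, 0, 0]
L2 α=1/2: [79, 69, 97/2]
L3 α=5/8: [617/8, 1377/8, 621/16]
L4 α=1/3: [1577/12, 1813/12, 2021/24]
L5 α=1/2: [2345/24, 2257/24, 7877/48]
L6 α=2/3: [7817/72, 10225/72, 12965/144]
rounded: [109, 142, 90]

at x=0,y=1 over L1,L2,L3,L4,L5:
L1 α=1/3: [77, 160/3, 85/3]
L2 α=3/8: [1105/8, 1543/12, 313/3]
L3 α=3/4: [3961/32, 8887/48, 835/12]
L4 α=1: [162, 38, 189]
L5 α=1/2: [243/2, 113, 229/2]
→ [122, 113, 114]


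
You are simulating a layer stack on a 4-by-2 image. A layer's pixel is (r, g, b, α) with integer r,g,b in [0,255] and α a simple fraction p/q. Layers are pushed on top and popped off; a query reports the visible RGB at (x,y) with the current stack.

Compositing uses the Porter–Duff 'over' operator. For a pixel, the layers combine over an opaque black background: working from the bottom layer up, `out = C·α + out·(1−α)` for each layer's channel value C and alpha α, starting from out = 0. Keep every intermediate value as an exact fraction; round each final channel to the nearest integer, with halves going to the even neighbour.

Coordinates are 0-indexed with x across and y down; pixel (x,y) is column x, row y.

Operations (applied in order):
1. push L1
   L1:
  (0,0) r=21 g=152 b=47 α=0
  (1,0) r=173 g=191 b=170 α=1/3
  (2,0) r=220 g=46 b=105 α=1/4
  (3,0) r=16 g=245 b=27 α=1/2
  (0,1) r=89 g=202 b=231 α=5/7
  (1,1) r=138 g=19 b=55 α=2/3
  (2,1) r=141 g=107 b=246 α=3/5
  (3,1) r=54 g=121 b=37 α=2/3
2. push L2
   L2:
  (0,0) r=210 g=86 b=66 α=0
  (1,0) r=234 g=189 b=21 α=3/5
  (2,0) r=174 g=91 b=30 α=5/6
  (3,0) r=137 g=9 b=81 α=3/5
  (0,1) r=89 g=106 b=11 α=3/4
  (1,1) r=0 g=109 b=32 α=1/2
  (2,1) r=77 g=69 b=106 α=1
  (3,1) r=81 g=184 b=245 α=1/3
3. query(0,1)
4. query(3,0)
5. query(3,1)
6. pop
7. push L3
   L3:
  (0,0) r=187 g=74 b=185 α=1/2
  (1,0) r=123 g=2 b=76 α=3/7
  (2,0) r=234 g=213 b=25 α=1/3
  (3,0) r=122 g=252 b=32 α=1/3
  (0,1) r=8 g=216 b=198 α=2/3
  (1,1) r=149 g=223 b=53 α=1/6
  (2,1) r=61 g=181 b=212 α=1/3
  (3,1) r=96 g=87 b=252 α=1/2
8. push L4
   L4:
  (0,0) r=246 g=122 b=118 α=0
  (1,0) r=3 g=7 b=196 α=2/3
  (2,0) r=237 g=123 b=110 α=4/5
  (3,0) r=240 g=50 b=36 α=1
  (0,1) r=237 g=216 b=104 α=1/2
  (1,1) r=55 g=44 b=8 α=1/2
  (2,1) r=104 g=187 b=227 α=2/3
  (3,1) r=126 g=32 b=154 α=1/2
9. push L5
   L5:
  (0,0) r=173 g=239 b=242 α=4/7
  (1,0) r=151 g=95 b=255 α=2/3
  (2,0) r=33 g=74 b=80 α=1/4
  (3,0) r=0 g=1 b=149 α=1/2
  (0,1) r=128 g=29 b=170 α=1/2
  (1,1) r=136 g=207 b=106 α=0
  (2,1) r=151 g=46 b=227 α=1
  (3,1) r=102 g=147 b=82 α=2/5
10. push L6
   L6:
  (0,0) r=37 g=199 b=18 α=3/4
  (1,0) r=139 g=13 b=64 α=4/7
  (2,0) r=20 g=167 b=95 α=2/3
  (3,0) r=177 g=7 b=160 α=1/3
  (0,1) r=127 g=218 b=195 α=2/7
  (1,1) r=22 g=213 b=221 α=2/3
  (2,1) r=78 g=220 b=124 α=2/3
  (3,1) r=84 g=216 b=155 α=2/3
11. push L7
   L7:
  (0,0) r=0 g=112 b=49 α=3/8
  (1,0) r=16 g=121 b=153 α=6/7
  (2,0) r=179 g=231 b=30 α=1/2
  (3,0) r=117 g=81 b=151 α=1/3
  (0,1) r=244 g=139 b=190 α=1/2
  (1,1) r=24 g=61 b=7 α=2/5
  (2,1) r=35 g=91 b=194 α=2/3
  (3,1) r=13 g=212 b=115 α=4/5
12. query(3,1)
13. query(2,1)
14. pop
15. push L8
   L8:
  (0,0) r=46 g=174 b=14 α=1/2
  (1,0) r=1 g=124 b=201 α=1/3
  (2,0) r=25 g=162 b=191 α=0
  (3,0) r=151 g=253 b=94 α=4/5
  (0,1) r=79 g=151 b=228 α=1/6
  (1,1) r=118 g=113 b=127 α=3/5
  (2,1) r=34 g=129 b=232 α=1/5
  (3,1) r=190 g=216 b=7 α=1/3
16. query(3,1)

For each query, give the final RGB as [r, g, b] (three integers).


(0,1) stack=L1,L2; from [0,0,0]:
after L1 α=5/7: [445/7, 1010/7, 165]
after L2 α=3/4: [1157/14, 809/7, 99/2]
rounded: [83, 116, 50]

(3,0) stack=L1,L2; from [0,0,0]:
after L1 α=1/2: [8, 245/2, 27/2]
after L2 α=3/5: [427/5, 272/5, 54]
= [85, 54, 54]

at x=3,y=1 over L1,L2:
L1 α=2/3: [36, 242/3, 74/3]
L2 α=1/3: [51, 1036/9, 883/9]
rounded: [51, 115, 98]

(3,1) stack=L1,L3,L4,L5,L6,L7; from [0,0,0]:
+L1 (α=2/3) → [36, 242/3, 74/3]
+L3 (α=1/2) → [66, 503/6, 415/3]
+L4 (α=1/2) → [96, 695/12, 877/6]
+L5 (α=2/5) → [492/5, 1871/20, 241/2]
+L6 (α=2/3) → [444/5, 10511/60, 287/2]
+L7 (α=4/5) → [704/25, 61391/300, 1207/10]
= [28, 205, 121]

at x=2,y=1 over L1,L3,L4,L5,L6,L7:
after L1 α=3/5: [423/5, 321/5, 738/5]
after L3 α=1/3: [1151/15, 1547/15, 2536/15]
after L4 α=2/3: [4271/45, 7157/45, 9346/45]
after L5 α=1: [151, 46, 227]
after L6 α=2/3: [307/3, 162, 475/3]
after L7 α=2/3: [517/9, 344/3, 1639/9]
= [57, 115, 182]

(3,1) stack=L1,L3,L4,L5,L6,L8; from [0,0,0]:
+L1 (α=2/3) → [36, 242/3, 74/3]
+L3 (α=1/2) → [66, 503/6, 415/3]
+L4 (α=1/2) → [96, 695/12, 877/6]
+L5 (α=2/5) → [492/5, 1871/20, 241/2]
+L6 (α=2/3) → [444/5, 10511/60, 287/2]
+L8 (α=1/3) → [1838/15, 16991/90, 98]
= [123, 189, 98]


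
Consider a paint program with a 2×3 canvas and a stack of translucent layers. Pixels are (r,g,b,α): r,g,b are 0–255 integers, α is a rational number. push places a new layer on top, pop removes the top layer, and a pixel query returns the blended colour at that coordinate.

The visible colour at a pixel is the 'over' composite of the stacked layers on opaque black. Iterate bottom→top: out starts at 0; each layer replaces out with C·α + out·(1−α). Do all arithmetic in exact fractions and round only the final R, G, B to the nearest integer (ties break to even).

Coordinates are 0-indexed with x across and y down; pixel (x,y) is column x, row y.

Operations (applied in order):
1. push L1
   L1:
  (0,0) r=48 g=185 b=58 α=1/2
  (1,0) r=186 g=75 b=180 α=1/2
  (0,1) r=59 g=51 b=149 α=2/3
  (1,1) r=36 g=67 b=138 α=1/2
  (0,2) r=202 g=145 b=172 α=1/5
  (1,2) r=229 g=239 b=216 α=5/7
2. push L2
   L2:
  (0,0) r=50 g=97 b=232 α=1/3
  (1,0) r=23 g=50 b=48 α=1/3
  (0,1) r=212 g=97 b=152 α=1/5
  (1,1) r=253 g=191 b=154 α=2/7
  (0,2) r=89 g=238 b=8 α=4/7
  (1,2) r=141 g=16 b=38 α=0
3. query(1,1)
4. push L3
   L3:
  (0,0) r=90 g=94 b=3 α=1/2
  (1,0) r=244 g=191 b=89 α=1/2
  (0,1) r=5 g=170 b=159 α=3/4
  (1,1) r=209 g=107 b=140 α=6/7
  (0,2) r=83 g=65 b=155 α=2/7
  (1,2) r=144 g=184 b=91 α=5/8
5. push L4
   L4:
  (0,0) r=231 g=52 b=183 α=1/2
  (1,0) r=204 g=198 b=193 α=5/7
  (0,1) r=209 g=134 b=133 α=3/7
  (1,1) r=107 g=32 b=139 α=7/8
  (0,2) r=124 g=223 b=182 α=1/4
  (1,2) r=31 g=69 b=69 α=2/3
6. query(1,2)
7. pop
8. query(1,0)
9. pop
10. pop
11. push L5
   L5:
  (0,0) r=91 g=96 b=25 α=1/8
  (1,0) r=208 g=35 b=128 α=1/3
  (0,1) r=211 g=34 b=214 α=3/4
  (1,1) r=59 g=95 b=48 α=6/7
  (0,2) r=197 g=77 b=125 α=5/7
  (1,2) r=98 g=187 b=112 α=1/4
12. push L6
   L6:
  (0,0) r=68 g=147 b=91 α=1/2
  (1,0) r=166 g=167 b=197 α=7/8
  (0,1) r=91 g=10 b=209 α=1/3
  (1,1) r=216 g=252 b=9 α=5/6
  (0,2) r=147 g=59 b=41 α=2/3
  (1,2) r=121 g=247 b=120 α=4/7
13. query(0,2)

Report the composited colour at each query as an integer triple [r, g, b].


at x=1,y=1 over L1,L2:
after L1 α=1/2: [18, 67/2, 69]
after L2 α=2/7: [596/7, 157/2, 653/7]
= [85, 78, 93]

at x=1,y=2 over L1,L2,L3,L4:
after L1 α=5/7: [1145/7, 1195/7, 1080/7]
after L2 α=0: [1145/7, 1195/7, 1080/7]
after L3 α=5/8: [8475/56, 10025/56, 6425/56]
after L4 α=2/3: [11947/168, 17753/168, 14153/168]
→ [71, 106, 84]

(1,0) stack=L1,L2,L3; from [0,0,0]:
after L1 α=1/2: [93, 75/2, 90]
after L2 α=1/3: [209/3, 125/3, 76]
after L3 α=1/2: [941/6, 349/3, 165/2]
= [157, 116, 82]

at x=0,y=2 over L1,L5,L6:
+L1 (α=1/5) → [202/5, 29, 172/5]
+L5 (α=5/7) → [5329/35, 443/7, 3469/35]
+L6 (α=2/3) → [15619/105, 423/7, 2113/35]
= [149, 60, 60]


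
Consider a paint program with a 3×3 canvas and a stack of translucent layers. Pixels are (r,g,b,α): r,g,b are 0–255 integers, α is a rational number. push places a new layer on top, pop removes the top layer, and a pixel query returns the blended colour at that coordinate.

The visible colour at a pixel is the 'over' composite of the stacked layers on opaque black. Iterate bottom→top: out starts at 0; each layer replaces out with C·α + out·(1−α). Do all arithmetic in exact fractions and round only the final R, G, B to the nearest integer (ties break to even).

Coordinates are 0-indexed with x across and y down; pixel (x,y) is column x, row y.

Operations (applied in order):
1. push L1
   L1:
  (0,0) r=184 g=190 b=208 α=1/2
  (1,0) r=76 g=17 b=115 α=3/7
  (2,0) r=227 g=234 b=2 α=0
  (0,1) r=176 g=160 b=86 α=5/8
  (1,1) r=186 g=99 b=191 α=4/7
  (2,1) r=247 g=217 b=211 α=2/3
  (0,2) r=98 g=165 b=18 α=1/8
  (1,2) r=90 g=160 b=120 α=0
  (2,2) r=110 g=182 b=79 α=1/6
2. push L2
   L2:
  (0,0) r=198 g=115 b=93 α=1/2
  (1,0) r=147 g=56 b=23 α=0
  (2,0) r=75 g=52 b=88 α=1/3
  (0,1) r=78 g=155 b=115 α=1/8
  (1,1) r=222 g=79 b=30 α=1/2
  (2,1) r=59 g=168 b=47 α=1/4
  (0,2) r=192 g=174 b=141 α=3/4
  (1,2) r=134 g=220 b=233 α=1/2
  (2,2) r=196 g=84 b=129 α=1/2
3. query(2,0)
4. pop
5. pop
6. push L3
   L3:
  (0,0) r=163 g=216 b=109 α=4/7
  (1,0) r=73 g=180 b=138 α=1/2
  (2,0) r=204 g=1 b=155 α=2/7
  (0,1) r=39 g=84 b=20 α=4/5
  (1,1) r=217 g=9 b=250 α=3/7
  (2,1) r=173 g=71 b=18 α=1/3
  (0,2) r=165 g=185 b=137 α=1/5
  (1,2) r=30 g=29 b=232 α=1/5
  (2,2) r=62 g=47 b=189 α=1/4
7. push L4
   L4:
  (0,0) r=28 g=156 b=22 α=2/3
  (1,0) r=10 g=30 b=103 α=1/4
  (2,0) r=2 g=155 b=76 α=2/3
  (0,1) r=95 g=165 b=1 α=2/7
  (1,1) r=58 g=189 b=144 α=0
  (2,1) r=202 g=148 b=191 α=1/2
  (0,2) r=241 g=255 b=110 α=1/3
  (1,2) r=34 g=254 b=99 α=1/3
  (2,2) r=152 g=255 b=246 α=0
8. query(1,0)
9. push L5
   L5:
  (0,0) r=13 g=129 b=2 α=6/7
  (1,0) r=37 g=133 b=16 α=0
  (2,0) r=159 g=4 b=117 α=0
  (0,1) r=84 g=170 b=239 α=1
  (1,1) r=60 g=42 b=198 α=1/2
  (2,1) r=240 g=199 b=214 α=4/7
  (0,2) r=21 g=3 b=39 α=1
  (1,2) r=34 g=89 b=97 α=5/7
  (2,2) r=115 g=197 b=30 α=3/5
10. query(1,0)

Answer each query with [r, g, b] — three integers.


query (2,0) [L1,L2] — begin 0,0,0
after L1 α=0: [0, 0, 0]
after L2 α=1/3: [25, 52/3, 88/3]
→ [25, 17, 29]

(1,0) stack=L3,L4; from [0,0,0]:
L3 α=1/2: [73/2, 90, 69]
L4 α=1/4: [239/8, 75, 155/2]
→ [30, 75, 78]

at x=1,y=0 over L3,L4,L5:
+L3 (α=1/2) → [73/2, 90, 69]
+L4 (α=1/4) → [239/8, 75, 155/2]
+L5 (α=0) → [239/8, 75, 155/2]
→ [30, 75, 78]


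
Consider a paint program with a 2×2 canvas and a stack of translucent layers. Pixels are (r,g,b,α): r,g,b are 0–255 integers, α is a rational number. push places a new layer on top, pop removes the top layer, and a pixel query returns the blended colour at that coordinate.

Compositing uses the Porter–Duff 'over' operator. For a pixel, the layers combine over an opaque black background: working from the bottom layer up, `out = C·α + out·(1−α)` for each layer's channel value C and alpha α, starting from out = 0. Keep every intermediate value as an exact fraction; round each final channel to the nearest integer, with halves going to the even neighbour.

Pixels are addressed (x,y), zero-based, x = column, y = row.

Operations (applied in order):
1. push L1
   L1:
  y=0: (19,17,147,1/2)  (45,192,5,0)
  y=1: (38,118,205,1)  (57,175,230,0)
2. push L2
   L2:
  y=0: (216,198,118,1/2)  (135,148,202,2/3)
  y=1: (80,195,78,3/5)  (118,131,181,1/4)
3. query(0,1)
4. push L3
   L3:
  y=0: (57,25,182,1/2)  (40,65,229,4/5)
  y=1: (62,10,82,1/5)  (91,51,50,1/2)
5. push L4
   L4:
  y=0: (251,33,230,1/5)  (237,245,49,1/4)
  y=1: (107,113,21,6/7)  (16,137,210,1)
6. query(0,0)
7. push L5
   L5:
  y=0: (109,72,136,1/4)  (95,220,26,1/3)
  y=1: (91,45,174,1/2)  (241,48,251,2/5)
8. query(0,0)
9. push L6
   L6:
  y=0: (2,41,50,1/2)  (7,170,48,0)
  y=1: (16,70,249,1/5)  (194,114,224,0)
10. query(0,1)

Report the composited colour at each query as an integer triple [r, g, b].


(0,1) stack=L1,L2; from [0,0,0]:
after L1 α=1: [38, 118, 205]
after L2 α=3/5: [316/5, 821/5, 644/5]
= [63, 164, 129]

(0,0) stack=L1,L2,L3,L4; from [0,0,0]:
+L1 (α=1/2) → [19/2, 17/2, 147/2]
+L2 (α=1/2) → [451/4, 413/4, 383/4]
+L3 (α=1/2) → [679/8, 513/8, 1111/8]
+L4 (α=1/5) → [1181/10, 579/10, 1571/10]
rounded: [118, 58, 157]

(0,0) stack=L1,L2,L3,L4,L5; from [0,0,0]:
+L1 (α=1/2) → [19/2, 17/2, 147/2]
+L2 (α=1/2) → [451/4, 413/4, 383/4]
+L3 (α=1/2) → [679/8, 513/8, 1111/8]
+L4 (α=1/5) → [1181/10, 579/10, 1571/10]
+L5 (α=1/4) → [4633/40, 2457/40, 6073/40]
rounded: [116, 61, 152]

(0,1) stack=L1,L2,L3,L4,L5,L6; from [0,0,0]:
after L1 α=1: [38, 118, 205]
after L2 α=3/5: [316/5, 821/5, 644/5]
after L3 α=1/5: [1574/25, 3334/25, 2986/25]
after L4 α=6/7: [17624/175, 20284/175, 6136/175]
after L5 α=1/2: [33549/350, 28159/350, 18293/175]
after L6 α=1/5: [69898/875, 68568/875, 116747/875]
rounded: [80, 78, 133]


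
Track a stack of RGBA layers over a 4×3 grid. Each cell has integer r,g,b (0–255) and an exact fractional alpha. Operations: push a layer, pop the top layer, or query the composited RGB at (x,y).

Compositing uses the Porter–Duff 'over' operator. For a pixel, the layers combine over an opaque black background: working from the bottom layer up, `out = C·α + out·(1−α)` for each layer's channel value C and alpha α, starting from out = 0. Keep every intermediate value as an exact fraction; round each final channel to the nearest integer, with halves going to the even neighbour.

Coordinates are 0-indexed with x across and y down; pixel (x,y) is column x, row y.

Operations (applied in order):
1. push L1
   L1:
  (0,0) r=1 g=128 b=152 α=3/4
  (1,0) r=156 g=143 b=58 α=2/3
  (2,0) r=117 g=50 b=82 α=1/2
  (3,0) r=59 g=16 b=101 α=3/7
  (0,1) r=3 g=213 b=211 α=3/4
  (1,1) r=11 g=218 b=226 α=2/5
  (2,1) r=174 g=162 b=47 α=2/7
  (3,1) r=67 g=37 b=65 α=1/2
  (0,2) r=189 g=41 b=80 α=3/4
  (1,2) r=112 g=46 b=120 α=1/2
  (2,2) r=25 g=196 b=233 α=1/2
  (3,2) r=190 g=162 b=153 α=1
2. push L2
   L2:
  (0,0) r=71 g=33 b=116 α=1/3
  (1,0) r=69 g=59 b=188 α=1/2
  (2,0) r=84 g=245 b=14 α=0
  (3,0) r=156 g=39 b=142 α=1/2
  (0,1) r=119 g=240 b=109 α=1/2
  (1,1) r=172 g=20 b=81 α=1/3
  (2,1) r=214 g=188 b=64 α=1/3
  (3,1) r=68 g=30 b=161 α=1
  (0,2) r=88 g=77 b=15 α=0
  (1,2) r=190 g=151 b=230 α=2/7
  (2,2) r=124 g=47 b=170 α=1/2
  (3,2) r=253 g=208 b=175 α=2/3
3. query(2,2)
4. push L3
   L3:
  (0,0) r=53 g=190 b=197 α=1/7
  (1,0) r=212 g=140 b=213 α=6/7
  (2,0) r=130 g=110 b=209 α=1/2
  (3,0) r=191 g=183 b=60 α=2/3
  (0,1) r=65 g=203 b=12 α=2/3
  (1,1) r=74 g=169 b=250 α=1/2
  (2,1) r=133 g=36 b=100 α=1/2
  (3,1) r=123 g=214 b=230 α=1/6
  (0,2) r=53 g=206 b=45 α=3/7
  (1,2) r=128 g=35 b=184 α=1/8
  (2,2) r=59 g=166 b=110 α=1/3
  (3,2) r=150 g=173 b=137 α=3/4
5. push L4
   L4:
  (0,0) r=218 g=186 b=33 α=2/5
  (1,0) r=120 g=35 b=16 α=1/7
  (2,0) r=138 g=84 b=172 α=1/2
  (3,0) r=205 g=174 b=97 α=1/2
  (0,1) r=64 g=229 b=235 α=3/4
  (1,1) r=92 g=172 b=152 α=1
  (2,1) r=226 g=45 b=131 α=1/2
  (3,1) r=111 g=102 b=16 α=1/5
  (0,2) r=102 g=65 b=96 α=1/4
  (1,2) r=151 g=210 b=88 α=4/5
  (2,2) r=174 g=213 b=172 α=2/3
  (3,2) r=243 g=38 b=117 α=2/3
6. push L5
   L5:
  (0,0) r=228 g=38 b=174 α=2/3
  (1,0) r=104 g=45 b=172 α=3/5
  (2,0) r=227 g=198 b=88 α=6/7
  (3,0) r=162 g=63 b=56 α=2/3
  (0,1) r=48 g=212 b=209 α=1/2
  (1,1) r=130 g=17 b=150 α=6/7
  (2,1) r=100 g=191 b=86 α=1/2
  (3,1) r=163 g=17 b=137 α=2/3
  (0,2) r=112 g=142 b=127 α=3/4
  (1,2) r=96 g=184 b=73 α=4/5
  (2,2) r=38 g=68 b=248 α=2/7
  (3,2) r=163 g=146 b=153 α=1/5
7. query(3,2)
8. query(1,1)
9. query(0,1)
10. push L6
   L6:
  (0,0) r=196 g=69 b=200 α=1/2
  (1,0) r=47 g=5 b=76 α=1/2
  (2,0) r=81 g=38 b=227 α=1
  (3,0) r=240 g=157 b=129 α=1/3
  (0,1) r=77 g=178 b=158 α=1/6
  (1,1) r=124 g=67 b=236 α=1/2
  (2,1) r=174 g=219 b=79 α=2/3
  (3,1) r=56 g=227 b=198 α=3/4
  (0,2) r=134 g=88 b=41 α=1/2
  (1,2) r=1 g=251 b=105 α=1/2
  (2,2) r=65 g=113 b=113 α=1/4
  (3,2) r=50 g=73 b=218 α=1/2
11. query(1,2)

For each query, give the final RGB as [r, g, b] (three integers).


at x=2,y=2 over L1,L2:
after L1 α=1/2: [25/2, 98, 233/2]
after L2 α=1/2: [273/4, 145/2, 573/4]
= [68, 72, 143]

at x=3,y=2 over L1,L2,L3,L4,L5:
after L1 α=1: [190, 162, 153]
after L2 α=2/3: [232, 578/3, 503/3]
after L3 α=3/4: [341/2, 2135/12, 434/3]
after L4 α=2/3: [1313/6, 3047/36, 1136/9]
after L5 α=1/5: [623/3, 4361/45, 5921/45]
= [208, 97, 132]

(1,1) stack=L1,L2,L3,L4,L5; from [0,0,0]:
+L1 (α=2/5) → [22/5, 436/5, 452/5]
+L2 (α=1/3) → [904/15, 324/5, 1309/15]
+L3 (α=1/2) → [1007/15, 1169/10, 5059/30]
+L4 (α=1) → [92, 172, 152]
+L5 (α=6/7) → [872/7, 274/7, 1052/7]
= [125, 39, 150]

at x=0,y=1 over L1,L2,L3,L4,L5:
after L1 α=3/4: [9/4, 639/4, 633/4]
after L2 α=1/2: [485/8, 1599/8, 1069/8]
after L3 α=2/3: [1525/24, 4847/24, 1261/24]
after L4 α=3/4: [6133/96, 21335/96, 18181/96]
after L5 α=1/2: [10741/192, 41687/192, 38245/192]
rounded: [56, 217, 199]

query (1,2) [L1,L2,L3,L4,L5,L6] — begin 0,0,0
after L1 α=1/2: [56, 23, 60]
after L2 α=2/7: [660/7, 417/7, 760/7]
after L3 α=1/8: [197/2, 113/2, 118]
after L4 α=4/5: [281/2, 1793/10, 94]
after L5 α=4/5: [1049/10, 9153/50, 386/5]
after L6 α=1/2: [1059/20, 21703/100, 911/10]
→ [53, 217, 91]


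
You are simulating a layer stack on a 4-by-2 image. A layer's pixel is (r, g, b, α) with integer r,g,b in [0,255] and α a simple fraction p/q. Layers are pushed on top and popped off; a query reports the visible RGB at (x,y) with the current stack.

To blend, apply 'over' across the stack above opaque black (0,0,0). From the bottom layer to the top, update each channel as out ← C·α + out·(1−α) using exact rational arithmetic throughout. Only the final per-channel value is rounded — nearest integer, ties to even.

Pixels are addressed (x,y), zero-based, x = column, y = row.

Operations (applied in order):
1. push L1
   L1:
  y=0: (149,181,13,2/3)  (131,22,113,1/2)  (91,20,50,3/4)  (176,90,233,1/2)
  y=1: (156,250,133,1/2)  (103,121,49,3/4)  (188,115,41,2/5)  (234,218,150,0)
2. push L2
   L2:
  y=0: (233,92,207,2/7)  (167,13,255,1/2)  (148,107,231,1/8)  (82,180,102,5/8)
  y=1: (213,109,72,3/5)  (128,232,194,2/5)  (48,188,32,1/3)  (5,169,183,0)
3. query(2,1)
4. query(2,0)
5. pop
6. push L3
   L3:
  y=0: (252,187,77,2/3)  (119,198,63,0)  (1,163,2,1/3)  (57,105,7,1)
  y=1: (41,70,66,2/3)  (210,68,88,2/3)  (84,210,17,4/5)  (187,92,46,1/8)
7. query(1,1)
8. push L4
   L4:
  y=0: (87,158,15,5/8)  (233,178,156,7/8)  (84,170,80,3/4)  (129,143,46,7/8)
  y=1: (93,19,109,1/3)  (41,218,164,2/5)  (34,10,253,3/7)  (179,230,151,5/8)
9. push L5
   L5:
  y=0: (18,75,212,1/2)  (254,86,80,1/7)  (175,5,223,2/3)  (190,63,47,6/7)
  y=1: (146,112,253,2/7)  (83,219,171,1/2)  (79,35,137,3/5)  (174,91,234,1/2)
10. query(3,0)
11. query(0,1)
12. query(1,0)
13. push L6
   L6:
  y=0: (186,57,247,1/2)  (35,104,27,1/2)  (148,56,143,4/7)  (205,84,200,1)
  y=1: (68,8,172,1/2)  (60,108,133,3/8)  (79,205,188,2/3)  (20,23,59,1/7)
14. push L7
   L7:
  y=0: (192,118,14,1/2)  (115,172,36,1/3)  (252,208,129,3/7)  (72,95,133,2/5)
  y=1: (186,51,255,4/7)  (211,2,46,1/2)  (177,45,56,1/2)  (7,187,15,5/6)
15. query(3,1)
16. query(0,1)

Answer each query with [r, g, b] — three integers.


at x=2,y=1 over L1,L2:
after L1 α=2/5: [376/5, 46, 82/5]
after L2 α=1/3: [992/15, 280/3, 108/5]
= [66, 93, 22]

(2,0) stack=L1,L2; from [0,0,0]:
after L1 α=3/4: [273/4, 15, 75/2]
after L2 α=1/8: [2503/32, 53/2, 987/16]
= [78, 26, 62]

at x=1,y=1 over L1,L3:
L1 α=3/4: [309/4, 363/4, 147/4]
L3 α=2/3: [663/4, 907/12, 851/12]
→ [166, 76, 71]

(3,0) stack=L1,L3,L4,L5; from [0,0,0]:
L1 α=1/2: [88, 45, 233/2]
L3 α=1: [57, 105, 7]
L4 α=7/8: [120, 553/4, 329/8]
L5 α=6/7: [180, 295/4, 2585/56]
= [180, 74, 46]

at x=0,y=1 over L1,L3,L4,L5:
after L1 α=1/2: [78, 125, 133/2]
after L3 α=2/3: [160/3, 265/3, 397/6]
after L4 α=1/3: [599/9, 587/9, 724/9]
after L5 α=2/7: [5623/63, 4951/63, 8174/63]
= [89, 79, 130]

(1,0) stack=L1,L3,L4,L5; from [0,0,0]:
L1 α=1/2: [131/2, 11, 113/2]
L3 α=0: [131/2, 11, 113/2]
L4 α=7/8: [3393/16, 1257/8, 2297/16]
L5 α=1/7: [12211/56, 4115/28, 7531/56]
→ [218, 147, 134]

(3,1) stack=L1,L3,L4,L5,L6,L7; from [0,0,0]:
after L1 α=0: [0, 0, 0]
after L3 α=1/8: [187/8, 23/2, 23/4]
after L4 α=5/8: [7721/64, 2369/16, 3089/32]
after L5 α=1/2: [18857/128, 3825/32, 10577/64]
after L6 α=1/7: [57851/448, 11843/112, 33619/224]
after L7 α=5/6: [73531/2688, 116563/672, 50419/1344]
rounded: [27, 173, 38]

at x=0,y=1 over L1,L3,L4,L5,L6,L7:
+L1 (α=1/2) → [78, 125, 133/2]
+L3 (α=2/3) → [160/3, 265/3, 397/6]
+L4 (α=1/3) → [599/9, 587/9, 724/9]
+L5 (α=2/7) → [5623/63, 4951/63, 8174/63]
+L6 (α=1/2) → [9907/126, 5455/126, 9505/63]
+L7 (α=4/7) → [41155/294, 14023/294, 30925/147]
= [140, 48, 210]


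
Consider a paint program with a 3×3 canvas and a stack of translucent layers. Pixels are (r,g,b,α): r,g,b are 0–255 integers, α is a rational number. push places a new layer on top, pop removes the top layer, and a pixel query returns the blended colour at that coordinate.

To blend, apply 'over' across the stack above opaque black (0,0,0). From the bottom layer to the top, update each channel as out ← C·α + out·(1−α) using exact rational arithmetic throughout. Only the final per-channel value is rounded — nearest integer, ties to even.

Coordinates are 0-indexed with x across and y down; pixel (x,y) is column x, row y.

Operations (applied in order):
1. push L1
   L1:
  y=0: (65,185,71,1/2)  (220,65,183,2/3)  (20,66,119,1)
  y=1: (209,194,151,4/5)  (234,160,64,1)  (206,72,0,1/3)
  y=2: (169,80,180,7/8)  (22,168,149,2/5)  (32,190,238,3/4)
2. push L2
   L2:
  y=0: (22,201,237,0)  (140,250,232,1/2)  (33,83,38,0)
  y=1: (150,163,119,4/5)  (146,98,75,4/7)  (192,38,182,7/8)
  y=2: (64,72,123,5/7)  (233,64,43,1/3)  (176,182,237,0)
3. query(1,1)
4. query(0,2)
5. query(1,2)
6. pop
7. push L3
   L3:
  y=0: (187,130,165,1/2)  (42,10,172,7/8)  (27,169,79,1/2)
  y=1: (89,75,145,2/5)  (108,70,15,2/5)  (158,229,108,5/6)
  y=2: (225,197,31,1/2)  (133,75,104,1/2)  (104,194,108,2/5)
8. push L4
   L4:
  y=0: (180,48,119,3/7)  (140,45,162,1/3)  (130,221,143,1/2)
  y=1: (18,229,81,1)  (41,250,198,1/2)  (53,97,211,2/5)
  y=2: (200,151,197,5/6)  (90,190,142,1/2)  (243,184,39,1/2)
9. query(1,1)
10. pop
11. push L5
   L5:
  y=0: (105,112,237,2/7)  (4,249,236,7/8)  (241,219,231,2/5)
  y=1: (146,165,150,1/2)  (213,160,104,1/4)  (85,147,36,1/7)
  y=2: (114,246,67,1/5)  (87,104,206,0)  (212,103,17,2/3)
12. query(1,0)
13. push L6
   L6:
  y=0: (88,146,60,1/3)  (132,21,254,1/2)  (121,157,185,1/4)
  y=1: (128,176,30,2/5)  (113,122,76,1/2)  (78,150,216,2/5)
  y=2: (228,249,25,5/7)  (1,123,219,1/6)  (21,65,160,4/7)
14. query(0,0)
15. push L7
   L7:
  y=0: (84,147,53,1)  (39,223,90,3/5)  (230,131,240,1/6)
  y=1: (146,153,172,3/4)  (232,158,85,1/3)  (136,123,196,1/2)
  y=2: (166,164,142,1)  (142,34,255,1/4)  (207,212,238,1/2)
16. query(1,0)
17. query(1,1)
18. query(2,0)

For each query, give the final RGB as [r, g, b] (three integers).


at x=1,y=1 over L1,L2:
L1 α=1: [234, 160, 64]
L2 α=4/7: [1286/7, 872/7, 492/7]
= [184, 125, 70]

(0,2) stack=L1,L2; from [0,0,0]:
after L1 α=7/8: [1183/8, 70, 315/2]
after L2 α=5/7: [2463/28, 500/7, 930/7]
→ [88, 71, 133]

query (1,2) [L1,L2] — begin 0,0,0
L1 α=2/5: [44/5, 336/5, 298/5]
L2 α=1/3: [1253/15, 992/15, 811/15]
→ [84, 66, 54]

(1,1) stack=L1,L3,L4; from [0,0,0]:
after L1 α=1: [234, 160, 64]
after L3 α=2/5: [918/5, 124, 222/5]
after L4 α=1/2: [1123/10, 187, 606/5]
→ [112, 187, 121]

at x=1,y=0 over L1,L3,L5:
+L1 (α=2/3) → [440/3, 130/3, 122]
+L3 (α=7/8) → [661/12, 85/6, 663/4]
+L5 (α=7/8) → [997/96, 10543/48, 7271/32]
→ [10, 220, 227]

query (0,0) [L1,L3,L5,L6] — begin 0,0,0
L1 α=1/2: [65/2, 185/2, 71/2]
L3 α=1/2: [439/4, 445/4, 401/4]
L5 α=2/7: [3035/28, 3121/28, 3901/28]
L6 α=1/3: [4267/42, 5165/42, 4741/42]
rounded: [102, 123, 113]

query (1,0) [L1,L3,L5,L6,L7] — begin 0,0,0
after L1 α=2/3: [440/3, 130/3, 122]
after L3 α=7/8: [661/12, 85/6, 663/4]
after L5 α=7/8: [997/96, 10543/48, 7271/32]
after L6 α=1/2: [13669/192, 11551/96, 15399/64]
after L7 α=3/5: [24901/480, 43663/240, 24039/160]
→ [52, 182, 150]

(1,1) stack=L1,L3,L5,L6,L7; from [0,0,0]:
+L1 (α=1) → [234, 160, 64]
+L3 (α=2/5) → [918/5, 124, 222/5]
+L5 (α=1/4) → [3819/20, 133, 593/10]
+L6 (α=1/2) → [6079/40, 255/2, 1353/20]
+L7 (α=1/3) → [3573/20, 413/3, 2203/30]
→ [179, 138, 73]

query (2,0) [L1,L3,L5,L6,L7] — begin 0,0,0
L1 α=1: [20, 66, 119]
L3 α=1/2: [47/2, 235/2, 99]
L5 α=2/5: [221/2, 1581/10, 759/5]
L6 α=1/4: [905/8, 6313/40, 1601/10]
L7 α=1/6: [6365/48, 7361/48, 2081/12]
= [133, 153, 173]


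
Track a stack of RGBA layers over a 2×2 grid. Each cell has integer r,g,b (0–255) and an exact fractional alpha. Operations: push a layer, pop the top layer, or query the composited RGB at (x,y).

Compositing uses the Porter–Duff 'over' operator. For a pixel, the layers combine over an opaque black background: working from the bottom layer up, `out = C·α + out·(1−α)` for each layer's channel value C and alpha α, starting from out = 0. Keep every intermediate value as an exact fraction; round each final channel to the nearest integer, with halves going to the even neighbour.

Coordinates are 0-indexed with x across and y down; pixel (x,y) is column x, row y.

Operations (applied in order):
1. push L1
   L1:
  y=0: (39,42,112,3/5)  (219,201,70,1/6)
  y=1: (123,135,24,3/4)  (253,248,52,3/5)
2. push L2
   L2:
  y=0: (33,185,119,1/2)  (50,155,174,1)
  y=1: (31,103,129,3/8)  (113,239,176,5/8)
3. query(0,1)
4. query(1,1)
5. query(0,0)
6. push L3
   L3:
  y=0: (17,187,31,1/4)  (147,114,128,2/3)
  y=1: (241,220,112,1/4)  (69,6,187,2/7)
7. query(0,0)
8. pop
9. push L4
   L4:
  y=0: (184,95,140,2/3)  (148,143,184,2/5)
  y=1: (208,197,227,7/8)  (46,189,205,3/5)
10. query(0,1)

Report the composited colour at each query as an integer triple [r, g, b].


query (0,1) [L1,L2] — begin 0,0,0
+L1 (α=3/4) → [369/4, 405/4, 18]
+L2 (α=3/8) → [2217/32, 3261/32, 477/8]
rounded: [69, 102, 60]

(1,1) stack=L1,L2; from [0,0,0]:
after L1 α=3/5: [759/5, 744/5, 156/5]
after L2 α=5/8: [2551/20, 8207/40, 1217/10]
= [128, 205, 122]

at x=0,y=0 over L1,L2:
after L1 α=3/5: [117/5, 126/5, 336/5]
after L2 α=1/2: [141/5, 1051/10, 931/10]
rounded: [28, 105, 93]

(0,0) stack=L1,L2,L3; from [0,0,0]:
L1 α=3/5: [117/5, 126/5, 336/5]
L2 α=1/2: [141/5, 1051/10, 931/10]
L3 α=1/4: [127/5, 5023/40, 3103/40]
rounded: [25, 126, 78]

(0,1) stack=L1,L2,L4; from [0,0,0]:
L1 α=3/4: [369/4, 405/4, 18]
L2 α=3/8: [2217/32, 3261/32, 477/8]
L4 α=7/8: [48809/256, 47389/256, 13189/64]
→ [191, 185, 206]


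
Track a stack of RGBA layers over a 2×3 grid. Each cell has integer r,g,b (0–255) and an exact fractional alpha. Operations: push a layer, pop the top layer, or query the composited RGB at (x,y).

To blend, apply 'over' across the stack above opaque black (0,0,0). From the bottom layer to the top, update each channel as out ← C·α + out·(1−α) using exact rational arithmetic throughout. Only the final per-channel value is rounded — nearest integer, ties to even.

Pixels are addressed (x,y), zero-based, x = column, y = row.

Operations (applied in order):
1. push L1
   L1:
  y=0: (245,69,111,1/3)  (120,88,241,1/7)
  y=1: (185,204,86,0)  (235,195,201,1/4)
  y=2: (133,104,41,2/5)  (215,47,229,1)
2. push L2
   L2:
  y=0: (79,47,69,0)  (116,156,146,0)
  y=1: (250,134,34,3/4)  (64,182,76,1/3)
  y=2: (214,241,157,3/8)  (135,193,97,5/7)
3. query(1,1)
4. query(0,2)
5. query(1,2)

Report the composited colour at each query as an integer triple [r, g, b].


at x=1,y=1 over L1,L2:
L1 α=1/4: [235/4, 195/4, 201/4]
L2 α=1/3: [121/2, 559/6, 353/6]
rounded: [60, 93, 59]

query (0,2) [L1,L2] — begin 0,0,0
L1 α=2/5: [266/5, 208/5, 82/5]
L2 α=3/8: [227/2, 931/8, 553/8]
= [114, 116, 69]

query (1,2) [L1,L2] — begin 0,0,0
L1 α=1: [215, 47, 229]
L2 α=5/7: [1105/7, 1059/7, 943/7]
= [158, 151, 135]


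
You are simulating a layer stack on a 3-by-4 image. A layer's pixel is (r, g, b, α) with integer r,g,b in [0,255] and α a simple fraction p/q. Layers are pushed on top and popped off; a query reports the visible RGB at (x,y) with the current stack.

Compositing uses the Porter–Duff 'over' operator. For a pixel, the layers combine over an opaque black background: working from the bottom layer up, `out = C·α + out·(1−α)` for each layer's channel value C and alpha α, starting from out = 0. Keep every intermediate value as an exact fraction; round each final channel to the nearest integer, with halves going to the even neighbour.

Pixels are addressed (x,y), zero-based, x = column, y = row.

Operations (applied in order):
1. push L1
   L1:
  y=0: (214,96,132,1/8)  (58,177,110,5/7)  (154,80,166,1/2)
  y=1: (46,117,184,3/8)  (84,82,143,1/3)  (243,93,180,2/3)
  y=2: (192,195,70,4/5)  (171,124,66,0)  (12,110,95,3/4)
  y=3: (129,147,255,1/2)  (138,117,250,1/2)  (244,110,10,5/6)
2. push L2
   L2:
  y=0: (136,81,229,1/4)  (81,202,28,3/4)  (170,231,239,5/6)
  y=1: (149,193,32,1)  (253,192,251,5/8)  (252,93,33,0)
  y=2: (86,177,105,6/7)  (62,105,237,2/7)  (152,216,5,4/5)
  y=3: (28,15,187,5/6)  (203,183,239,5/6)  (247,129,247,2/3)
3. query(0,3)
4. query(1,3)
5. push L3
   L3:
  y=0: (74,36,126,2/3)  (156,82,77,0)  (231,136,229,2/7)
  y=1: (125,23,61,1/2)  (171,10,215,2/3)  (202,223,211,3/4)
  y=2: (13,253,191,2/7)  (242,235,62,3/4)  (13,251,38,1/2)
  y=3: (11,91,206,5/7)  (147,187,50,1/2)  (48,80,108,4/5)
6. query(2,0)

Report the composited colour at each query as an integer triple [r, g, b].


query (0,3) [L1,L2] — begin 0,0,0
after L1 α=1/2: [129/2, 147/2, 255/2]
after L2 α=5/6: [409/12, 99/4, 2125/12]
rounded: [34, 25, 177]

query (1,3) [L1,L2] — begin 0,0,0
L1 α=1/2: [69, 117/2, 125]
L2 α=5/6: [542/3, 649/4, 220]
→ [181, 162, 220]

query (2,0) [L1,L2,L3] — begin 0,0,0
+L1 (α=1/2) → [77, 40, 83]
+L2 (α=5/6) → [309/2, 1195/6, 213]
+L3 (α=2/7) → [2469/14, 7607/42, 1523/7]
rounded: [176, 181, 218]
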